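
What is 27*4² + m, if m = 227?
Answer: 659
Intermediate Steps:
27*4² + m = 27*4² + 227 = 27*16 + 227 = 432 + 227 = 659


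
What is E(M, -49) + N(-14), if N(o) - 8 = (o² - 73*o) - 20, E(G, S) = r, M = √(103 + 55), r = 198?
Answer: 1404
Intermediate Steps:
M = √158 ≈ 12.570
E(G, S) = 198
N(o) = -12 + o² - 73*o (N(o) = 8 + ((o² - 73*o) - 20) = 8 + (-20 + o² - 73*o) = -12 + o² - 73*o)
E(M, -49) + N(-14) = 198 + (-12 + (-14)² - 73*(-14)) = 198 + (-12 + 196 + 1022) = 198 + 1206 = 1404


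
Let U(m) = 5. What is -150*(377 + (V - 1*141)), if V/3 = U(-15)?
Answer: -37650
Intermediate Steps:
V = 15 (V = 3*5 = 15)
-150*(377 + (V - 1*141)) = -150*(377 + (15 - 1*141)) = -150*(377 + (15 - 141)) = -150*(377 - 126) = -150*251 = -37650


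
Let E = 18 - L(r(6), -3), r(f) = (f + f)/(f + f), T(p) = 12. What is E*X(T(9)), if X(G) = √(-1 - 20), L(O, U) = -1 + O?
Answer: 18*I*√21 ≈ 82.486*I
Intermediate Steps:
r(f) = 1 (r(f) = (2*f)/((2*f)) = (2*f)*(1/(2*f)) = 1)
X(G) = I*√21 (X(G) = √(-21) = I*√21)
E = 18 (E = 18 - (-1 + 1) = 18 - 1*0 = 18 + 0 = 18)
E*X(T(9)) = 18*(I*√21) = 18*I*√21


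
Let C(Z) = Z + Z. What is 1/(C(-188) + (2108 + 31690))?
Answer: 1/33422 ≈ 2.9920e-5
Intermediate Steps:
C(Z) = 2*Z
1/(C(-188) + (2108 + 31690)) = 1/(2*(-188) + (2108 + 31690)) = 1/(-376 + 33798) = 1/33422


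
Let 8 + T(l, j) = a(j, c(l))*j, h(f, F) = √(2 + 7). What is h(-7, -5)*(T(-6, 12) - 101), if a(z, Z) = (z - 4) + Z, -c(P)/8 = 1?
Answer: -327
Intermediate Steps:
c(P) = -8 (c(P) = -8*1 = -8)
a(z, Z) = -4 + Z + z (a(z, Z) = (-4 + z) + Z = -4 + Z + z)
h(f, F) = 3 (h(f, F) = √9 = 3)
T(l, j) = -8 + j*(-12 + j) (T(l, j) = -8 + (-4 - 8 + j)*j = -8 + (-12 + j)*j = -8 + j*(-12 + j))
h(-7, -5)*(T(-6, 12) - 101) = 3*((-8 + 12*(-12 + 12)) - 101) = 3*((-8 + 12*0) - 101) = 3*((-8 + 0) - 101) = 3*(-8 - 101) = 3*(-109) = -327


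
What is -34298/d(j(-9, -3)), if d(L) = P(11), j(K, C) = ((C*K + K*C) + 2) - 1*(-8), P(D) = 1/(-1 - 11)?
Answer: 411576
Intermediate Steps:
P(D) = -1/12 (P(D) = 1/(-12) = -1/12)
j(K, C) = 10 + 2*C*K (j(K, C) = ((C*K + C*K) + 2) + 8 = (2*C*K + 2) + 8 = (2 + 2*C*K) + 8 = 10 + 2*C*K)
d(L) = -1/12
-34298/d(j(-9, -3)) = -34298/(-1/12) = -34298*(-12) = 411576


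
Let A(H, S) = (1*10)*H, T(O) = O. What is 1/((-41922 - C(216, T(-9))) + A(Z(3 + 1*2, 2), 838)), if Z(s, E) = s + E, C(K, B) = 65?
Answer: -1/41917 ≈ -2.3857e-5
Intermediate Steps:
Z(s, E) = E + s
A(H, S) = 10*H
1/((-41922 - C(216, T(-9))) + A(Z(3 + 1*2, 2), 838)) = 1/((-41922 - 1*65) + 10*(2 + (3 + 1*2))) = 1/((-41922 - 65) + 10*(2 + (3 + 2))) = 1/(-41987 + 10*(2 + 5)) = 1/(-41987 + 10*7) = 1/(-41987 + 70) = 1/(-41917) = -1/41917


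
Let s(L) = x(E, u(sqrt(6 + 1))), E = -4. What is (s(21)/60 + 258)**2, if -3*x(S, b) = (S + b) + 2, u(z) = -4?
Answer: 59923081/900 ≈ 66581.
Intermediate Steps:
x(S, b) = -2/3 - S/3 - b/3 (x(S, b) = -((S + b) + 2)/3 = -(2 + S + b)/3 = -2/3 - S/3 - b/3)
s(L) = 2 (s(L) = -2/3 - 1/3*(-4) - 1/3*(-4) = -2/3 + 4/3 + 4/3 = 2)
(s(21)/60 + 258)**2 = (2/60 + 258)**2 = (2*(1/60) + 258)**2 = (1/30 + 258)**2 = (7741/30)**2 = 59923081/900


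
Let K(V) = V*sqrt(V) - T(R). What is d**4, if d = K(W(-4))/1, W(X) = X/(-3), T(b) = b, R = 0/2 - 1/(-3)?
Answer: 5257/729 - 2144*sqrt(3)/729 ≈ 2.1173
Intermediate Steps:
R = 1/3 (R = 0*(1/2) - 1*(-1/3) = 0 + 1/3 = 1/3 ≈ 0.33333)
W(X) = -X/3 (W(X) = X*(-1/3) = -X/3)
K(V) = -1/3 + V**(3/2) (K(V) = V*sqrt(V) - 1*1/3 = V**(3/2) - 1/3 = -1/3 + V**(3/2))
d = -1/3 + 8*sqrt(3)/9 (d = (-1/3 + (-1/3*(-4))**(3/2))/1 = (-1/3 + (4/3)**(3/2))*1 = (-1/3 + 8*sqrt(3)/9)*1 = -1/3 + 8*sqrt(3)/9 ≈ 1.2063)
d**4 = (-1/3 + 8*sqrt(3)/9)**4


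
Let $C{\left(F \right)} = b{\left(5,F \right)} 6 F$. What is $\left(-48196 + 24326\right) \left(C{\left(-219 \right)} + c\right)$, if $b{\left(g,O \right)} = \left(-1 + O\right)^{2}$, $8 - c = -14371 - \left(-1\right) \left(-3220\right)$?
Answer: $1517654623870$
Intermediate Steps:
$c = 17599$ ($c = 8 - \left(-14371 - \left(-1\right) \left(-3220\right)\right) = 8 - \left(-14371 - 3220\right) = 8 - -17591 = 8 + 17591 = 17599$)
$C{\left(F \right)} = 6 F \left(-1 + F\right)^{2}$ ($C{\left(F \right)} = \left(-1 + F\right)^{2} \cdot 6 F = 6 \left(-1 + F\right)^{2} F = 6 F \left(-1 + F\right)^{2}$)
$\left(-48196 + 24326\right) \left(C{\left(-219 \right)} + c\right) = \left(-48196 + 24326\right) \left(6 \left(-219\right) \left(-1 - 219\right)^{2} + 17599\right) = - 23870 \left(6 \left(-219\right) \left(-220\right)^{2} + 17599\right) = - 23870 \left(6 \left(-219\right) 48400 + 17599\right) = - 23870 \left(-63597600 + 17599\right) = \left(-23870\right) \left(-63580001\right) = 1517654623870$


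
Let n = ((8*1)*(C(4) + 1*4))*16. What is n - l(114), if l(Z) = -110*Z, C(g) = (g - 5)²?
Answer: 13180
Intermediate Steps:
C(g) = (-5 + g)²
n = 640 (n = ((8*1)*((-5 + 4)² + 1*4))*16 = (8*((-1)² + 4))*16 = (8*(1 + 4))*16 = (8*5)*16 = 40*16 = 640)
n - l(114) = 640 - (-110)*114 = 640 - 1*(-12540) = 640 + 12540 = 13180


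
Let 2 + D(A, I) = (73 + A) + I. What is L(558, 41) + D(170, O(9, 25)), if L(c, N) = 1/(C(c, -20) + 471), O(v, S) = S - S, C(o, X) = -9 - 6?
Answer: 109897/456 ≈ 241.00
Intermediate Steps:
C(o, X) = -15
O(v, S) = 0
L(c, N) = 1/456 (L(c, N) = 1/(-15 + 471) = 1/456)
D(A, I) = 71 + A + I (D(A, I) = -2 + ((73 + A) + I) = -2 + (73 + A + I) = 71 + A + I)
L(558, 41) + D(170, O(9, 25)) = 1/456 + (71 + 170 + 0) = 1/456 + 241 = 109897/456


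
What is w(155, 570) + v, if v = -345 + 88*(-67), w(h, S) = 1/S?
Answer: -3557369/570 ≈ -6241.0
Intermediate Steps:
v = -6241 (v = -345 - 5896 = -6241)
w(155, 570) + v = 1/570 - 6241 = -3557369/570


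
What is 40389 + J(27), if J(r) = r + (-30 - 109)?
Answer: 40277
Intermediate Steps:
J(r) = -139 + r (J(r) = r - 139 = -139 + r)
40389 + J(27) = 40389 + (-139 + 27) = 40389 - 112 = 40277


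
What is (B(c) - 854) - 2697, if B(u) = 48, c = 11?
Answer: -3503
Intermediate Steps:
(B(c) - 854) - 2697 = (48 - 854) - 2697 = -806 - 2697 = -3503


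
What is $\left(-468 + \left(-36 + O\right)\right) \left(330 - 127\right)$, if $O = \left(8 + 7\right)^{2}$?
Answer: $-56637$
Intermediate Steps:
$O = 225$ ($O = 15^{2} = 225$)
$\left(-468 + \left(-36 + O\right)\right) \left(330 - 127\right) = \left(-468 + \left(-36 + 225\right)\right) \left(330 - 127\right) = \left(-468 + 189\right) 203 = \left(-279\right) 203 = -56637$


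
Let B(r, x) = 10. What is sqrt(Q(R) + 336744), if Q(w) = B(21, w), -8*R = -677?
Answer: sqrt(336754) ≈ 580.30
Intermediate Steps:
R = 677/8 (R = -1/8*(-677) = 677/8 ≈ 84.625)
Q(w) = 10
sqrt(Q(R) + 336744) = sqrt(10 + 336744) = sqrt(336754)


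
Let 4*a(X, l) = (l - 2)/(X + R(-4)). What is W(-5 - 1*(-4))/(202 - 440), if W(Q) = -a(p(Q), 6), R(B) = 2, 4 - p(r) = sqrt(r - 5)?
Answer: 1/1666 + I*sqrt(6)/9996 ≈ 0.00060024 + 0.00024505*I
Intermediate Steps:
p(r) = 4 - sqrt(-5 + r) (p(r) = 4 - sqrt(r - 5) = 4 - sqrt(-5 + r))
a(X, l) = (-2 + l)/(4*(2 + X)) (a(X, l) = ((l - 2)/(X + 2))/4 = ((-2 + l)/(2 + X))/4 = (-2 + l)/(4*(2 + X)))
W(Q) = -1/(6 - sqrt(-5 + Q)) (W(Q) = -(-2 + 6)/(4*(2 + (4 - sqrt(-5 + Q)))) = -4/(4*(6 - sqrt(-5 + Q))) = -1/(6 - sqrt(-5 + Q)))
W(-5 - 1*(-4))/(202 - 440) = 1/((-6 + sqrt(-5 + (-5 - 1*(-4))))*(202 - 440)) = 1/(-6 + sqrt(-5 + (-5 + 4))*(-238)) = -1/238/(-6 + sqrt(-5 - 1)) = -1/238/(-6 + sqrt(-6)) = -1/238/(-6 + I*sqrt(6)) = -1/(238*(-6 + I*sqrt(6)))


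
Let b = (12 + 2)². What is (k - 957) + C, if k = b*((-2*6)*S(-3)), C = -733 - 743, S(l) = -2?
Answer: 2271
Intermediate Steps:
C = -1476
b = 196 (b = 14² = 196)
k = 4704 (k = 196*(-2*6*(-2)) = 196*(-12*(-2)) = 196*24 = 4704)
(k - 957) + C = (4704 - 957) - 1476 = 3747 - 1476 = 2271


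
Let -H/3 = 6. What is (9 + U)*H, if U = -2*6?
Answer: 54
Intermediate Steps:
H = -18 (H = -3*6 = -18)
U = -12
(9 + U)*H = (9 - 12)*(-18) = -3*(-18) = 54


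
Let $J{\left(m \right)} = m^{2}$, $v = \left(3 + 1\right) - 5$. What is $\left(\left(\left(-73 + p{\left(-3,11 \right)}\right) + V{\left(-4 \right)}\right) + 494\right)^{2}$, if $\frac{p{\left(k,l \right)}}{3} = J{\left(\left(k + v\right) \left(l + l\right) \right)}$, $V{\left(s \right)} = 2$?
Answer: $559559025$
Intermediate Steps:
$v = -1$ ($v = 4 - 5 = -1$)
$p{\left(k,l \right)} = 12 l^{2} \left(-1 + k\right)^{2}$ ($p{\left(k,l \right)} = 3 \left(\left(k - 1\right) \left(l + l\right)\right)^{2} = 3 \left(\left(-1 + k\right) 2 l\right)^{2} = 3 \left(2 l \left(-1 + k\right)\right)^{2} = 3 \cdot 4 l^{2} \left(-1 + k\right)^{2} = 12 l^{2} \left(-1 + k\right)^{2}$)
$\left(\left(\left(-73 + p{\left(-3,11 \right)}\right) + V{\left(-4 \right)}\right) + 494\right)^{2} = \left(\left(\left(-73 + 12 \cdot 11^{2} \left(-1 - 3\right)^{2}\right) + 2\right) + 494\right)^{2} = \left(\left(\left(-73 + 12 \cdot 121 \left(-4\right)^{2}\right) + 2\right) + 494\right)^{2} = \left(\left(\left(-73 + 12 \cdot 121 \cdot 16\right) + 2\right) + 494\right)^{2} = \left(\left(\left(-73 + 23232\right) + 2\right) + 494\right)^{2} = \left(\left(23159 + 2\right) + 494\right)^{2} = \left(23161 + 494\right)^{2} = 23655^{2} = 559559025$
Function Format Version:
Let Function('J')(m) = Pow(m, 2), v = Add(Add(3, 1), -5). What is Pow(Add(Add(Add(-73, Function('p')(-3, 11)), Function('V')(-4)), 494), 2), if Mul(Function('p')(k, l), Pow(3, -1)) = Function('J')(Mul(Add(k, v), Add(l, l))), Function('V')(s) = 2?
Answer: 559559025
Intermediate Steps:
v = -1 (v = Add(4, -5) = -1)
Function('p')(k, l) = Mul(12, Pow(l, 2), Pow(Add(-1, k), 2)) (Function('p')(k, l) = Mul(3, Pow(Mul(Add(k, -1), Add(l, l)), 2)) = Mul(3, Pow(Mul(Add(-1, k), Mul(2, l)), 2)) = Mul(3, Pow(Mul(2, l, Add(-1, k)), 2)) = Mul(3, Mul(4, Pow(l, 2), Pow(Add(-1, k), 2))) = Mul(12, Pow(l, 2), Pow(Add(-1, k), 2)))
Pow(Add(Add(Add(-73, Function('p')(-3, 11)), Function('V')(-4)), 494), 2) = Pow(Add(Add(Add(-73, Mul(12, Pow(11, 2), Pow(Add(-1, -3), 2))), 2), 494), 2) = Pow(Add(Add(Add(-73, Mul(12, 121, Pow(-4, 2))), 2), 494), 2) = Pow(Add(Add(Add(-73, Mul(12, 121, 16)), 2), 494), 2) = Pow(Add(Add(Add(-73, 23232), 2), 494), 2) = Pow(Add(Add(23159, 2), 494), 2) = Pow(Add(23161, 494), 2) = Pow(23655, 2) = 559559025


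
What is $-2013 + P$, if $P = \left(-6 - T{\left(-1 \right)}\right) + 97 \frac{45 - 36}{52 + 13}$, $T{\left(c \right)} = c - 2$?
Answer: $- \frac{130167}{65} \approx -2002.6$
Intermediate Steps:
$T{\left(c \right)} = -2 + c$
$P = \frac{678}{65}$ ($P = \left(-6 - \left(-2 - 1\right)\right) + 97 \frac{45 - 36}{52 + 13} = \left(-6 - -3\right) + 97 \cdot \frac{9}{65} = \left(-6 + 3\right) + 97 \cdot 9 \cdot \frac{1}{65} = -3 + 97 \cdot \frac{9}{65} = -3 + \frac{873}{65} = \frac{678}{65} \approx 10.431$)
$-2013 + P = -2013 + \frac{678}{65} = - \frac{130167}{65}$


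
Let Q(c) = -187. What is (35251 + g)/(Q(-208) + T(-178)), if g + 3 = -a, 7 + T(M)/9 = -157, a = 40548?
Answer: 5300/1663 ≈ 3.1870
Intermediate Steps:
T(M) = -1476 (T(M) = -63 + 9*(-157) = -63 - 1413 = -1476)
g = -40551 (g = -3 - 1*40548 = -3 - 40548 = -40551)
(35251 + g)/(Q(-208) + T(-178)) = (35251 - 40551)/(-187 - 1476) = -5300/(-1663) = -5300*(-1/1663) = 5300/1663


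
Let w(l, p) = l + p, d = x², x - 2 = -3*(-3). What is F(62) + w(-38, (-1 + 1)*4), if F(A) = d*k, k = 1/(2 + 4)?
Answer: -107/6 ≈ -17.833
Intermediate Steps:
x = 11 (x = 2 - 3*(-3) = 2 + 9 = 11)
k = ⅙ (k = 1/6 = ⅙ ≈ 0.16667)
d = 121 (d = 11² = 121)
F(A) = 121/6 (F(A) = 121*(⅙) = 121/6)
F(62) + w(-38, (-1 + 1)*4) = 121/6 + (-38 + (-1 + 1)*4) = 121/6 + (-38 + 0*4) = 121/6 + (-38 + 0) = 121/6 - 38 = -107/6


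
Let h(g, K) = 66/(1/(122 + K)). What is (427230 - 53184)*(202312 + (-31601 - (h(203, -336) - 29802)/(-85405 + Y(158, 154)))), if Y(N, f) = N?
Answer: 5443325620041786/85247 ≈ 6.3854e+10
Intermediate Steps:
h(g, K) = 8052 + 66*K (h(g, K) = 66*(122 + K) = 8052 + 66*K)
(427230 - 53184)*(202312 + (-31601 - (h(203, -336) - 29802)/(-85405 + Y(158, 154)))) = (427230 - 53184)*(202312 + (-31601 - ((8052 + 66*(-336)) - 29802)/(-85405 + 158))) = 374046*(202312 + (-31601 - ((8052 - 22176) - 29802)/(-85247))) = 374046*(202312 + (-31601 - (-14124 - 29802)*(-1)/85247)) = 374046*(202312 + (-31601 - (-43926)*(-1)/85247)) = 374046*(202312 + (-31601 - 1*43926/85247)) = 374046*(202312 + (-31601 - 43926/85247)) = 374046*(202312 - 2693934373/85247) = 374046*(14552556691/85247) = 5443325620041786/85247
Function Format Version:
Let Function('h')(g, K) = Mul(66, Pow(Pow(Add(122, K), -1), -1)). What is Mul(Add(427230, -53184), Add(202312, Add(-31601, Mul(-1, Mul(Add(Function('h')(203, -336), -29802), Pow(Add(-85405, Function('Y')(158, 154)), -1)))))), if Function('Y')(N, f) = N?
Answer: Rational(5443325620041786, 85247) ≈ 6.3854e+10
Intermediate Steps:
Function('h')(g, K) = Add(8052, Mul(66, K)) (Function('h')(g, K) = Mul(66, Add(122, K)) = Add(8052, Mul(66, K)))
Mul(Add(427230, -53184), Add(202312, Add(-31601, Mul(-1, Mul(Add(Function('h')(203, -336), -29802), Pow(Add(-85405, Function('Y')(158, 154)), -1)))))) = Mul(Add(427230, -53184), Add(202312, Add(-31601, Mul(-1, Mul(Add(Add(8052, Mul(66, -336)), -29802), Pow(Add(-85405, 158), -1)))))) = Mul(374046, Add(202312, Add(-31601, Mul(-1, Mul(Add(Add(8052, -22176), -29802), Pow(-85247, -1)))))) = Mul(374046, Add(202312, Add(-31601, Mul(-1, Mul(Add(-14124, -29802), Rational(-1, 85247)))))) = Mul(374046, Add(202312, Add(-31601, Mul(-1, Mul(-43926, Rational(-1, 85247)))))) = Mul(374046, Add(202312, Add(-31601, Mul(-1, Rational(43926, 85247))))) = Mul(374046, Add(202312, Add(-31601, Rational(-43926, 85247)))) = Mul(374046, Add(202312, Rational(-2693934373, 85247))) = Mul(374046, Rational(14552556691, 85247)) = Rational(5443325620041786, 85247)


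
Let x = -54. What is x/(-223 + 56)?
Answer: 54/167 ≈ 0.32335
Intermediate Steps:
x/(-223 + 56) = -54/(-223 + 56) = -54/(-167) = -1/167*(-54) = 54/167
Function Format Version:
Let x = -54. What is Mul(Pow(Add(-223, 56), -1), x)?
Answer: Rational(54, 167) ≈ 0.32335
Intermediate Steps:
Mul(Pow(Add(-223, 56), -1), x) = Mul(Pow(Add(-223, 56), -1), -54) = Mul(Pow(-167, -1), -54) = Mul(Rational(-1, 167), -54) = Rational(54, 167)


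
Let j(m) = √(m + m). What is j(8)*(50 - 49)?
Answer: 4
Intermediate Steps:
j(m) = √2*√m (j(m) = √(2*m) = √2*√m)
j(8)*(50 - 49) = (√2*√8)*(50 - 49) = (√2*(2*√2))*1 = 4*1 = 4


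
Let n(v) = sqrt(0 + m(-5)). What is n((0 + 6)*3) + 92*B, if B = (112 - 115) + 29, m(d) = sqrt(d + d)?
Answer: 2392 + 10**(1/4)*sqrt(I) ≈ 2393.3 + 1.2574*I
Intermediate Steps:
m(d) = sqrt(2)*sqrt(d) (m(d) = sqrt(2*d) = sqrt(2)*sqrt(d))
n(v) = 10**(1/4)*sqrt(I) (n(v) = sqrt(0 + sqrt(2)*sqrt(-5)) = sqrt(0 + sqrt(2)*(I*sqrt(5))) = sqrt(0 + I*sqrt(10)) = sqrt(I*sqrt(10)) = 10**(1/4)*sqrt(I))
B = 26 (B = -3 + 29 = 26)
n((0 + 6)*3) + 92*B = 10**(1/4)*sqrt(I) + 92*26 = 10**(1/4)*sqrt(I) + 2392 = 2392 + 10**(1/4)*sqrt(I)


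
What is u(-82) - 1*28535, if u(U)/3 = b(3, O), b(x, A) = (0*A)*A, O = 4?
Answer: -28535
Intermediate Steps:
b(x, A) = 0 (b(x, A) = 0*A = 0)
u(U) = 0 (u(U) = 3*0 = 0)
u(-82) - 1*28535 = 0 - 1*28535 = 0 - 28535 = -28535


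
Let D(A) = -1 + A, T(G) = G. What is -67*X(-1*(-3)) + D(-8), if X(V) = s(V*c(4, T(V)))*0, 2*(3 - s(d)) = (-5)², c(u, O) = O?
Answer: -9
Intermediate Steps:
s(d) = -19/2 (s(d) = 3 - ½*(-5)² = 3 - ½*25 = 3 - 25/2 = -19/2)
X(V) = 0 (X(V) = -19/2*0 = 0)
-67*X(-1*(-3)) + D(-8) = -67*0 + (-1 - 8) = 0 - 9 = -9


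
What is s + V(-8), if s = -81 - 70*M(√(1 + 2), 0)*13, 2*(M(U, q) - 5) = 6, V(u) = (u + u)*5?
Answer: -7441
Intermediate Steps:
V(u) = 10*u (V(u) = (2*u)*5 = 10*u)
M(U, q) = 8 (M(U, q) = 5 + (½)*6 = 5 + 3 = 8)
s = -7361 (s = -81 - 560*13 = -81 - 70*104 = -81 - 7280 = -7361)
s + V(-8) = -7361 + 10*(-8) = -7361 - 80 = -7441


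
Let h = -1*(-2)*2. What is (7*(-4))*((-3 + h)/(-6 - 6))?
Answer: 7/3 ≈ 2.3333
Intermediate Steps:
h = 4 (h = 2*2 = 4)
(7*(-4))*((-3 + h)/(-6 - 6)) = (7*(-4))*((-3 + 4)/(-6 - 6)) = -28/(-12) = -28*(-1)/12 = -28*(-1/12) = 7/3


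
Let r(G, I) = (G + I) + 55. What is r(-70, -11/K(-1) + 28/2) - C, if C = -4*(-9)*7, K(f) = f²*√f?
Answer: -253 + 11*I ≈ -253.0 + 11.0*I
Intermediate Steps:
K(f) = f^(5/2)
C = 252 (C = 36*7 = 252)
r(G, I) = 55 + G + I
r(-70, -11/K(-1) + 28/2) - C = (55 - 70 + (-11*(-I) + 28/2)) - 1*252 = (55 - 70 + (-11*(-I) + 28*(½))) - 252 = (55 - 70 + (-(-11)*I + 14)) - 252 = (55 - 70 + (11*I + 14)) - 252 = (55 - 70 + (14 + 11*I)) - 252 = (-1 + 11*I) - 252 = -253 + 11*I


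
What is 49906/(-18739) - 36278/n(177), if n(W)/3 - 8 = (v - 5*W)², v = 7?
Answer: -58048110949/21668617782 ≈ -2.6789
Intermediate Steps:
n(W) = 24 + 3*(7 - 5*W)²
49906/(-18739) - 36278/n(177) = 49906/(-18739) - 36278/(24 + 3*(-7 + 5*177)²) = 49906*(-1/18739) - 36278/(24 + 3*(-7 + 885)²) = -49906/18739 - 36278/(24 + 3*878²) = -49906/18739 - 36278/(24 + 3*770884) = -49906/18739 - 36278/(24 + 2312652) = -49906/18739 - 36278/2312676 = -49906/18739 - 36278*1/2312676 = -49906/18739 - 18139/1156338 = -58048110949/21668617782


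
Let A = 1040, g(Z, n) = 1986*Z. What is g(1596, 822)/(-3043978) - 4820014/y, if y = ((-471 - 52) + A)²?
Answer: -1108516482734/58115845403 ≈ -19.074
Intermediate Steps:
y = 267289 (y = ((-471 - 52) + 1040)² = (-523 + 1040)² = 517² = 267289)
g(1596, 822)/(-3043978) - 4820014/y = (1986*1596)/(-3043978) - 4820014/267289 = 3169656*(-1/3043978) - 4820014*1/267289 = -226404/217427 - 4820014/267289 = -1108516482734/58115845403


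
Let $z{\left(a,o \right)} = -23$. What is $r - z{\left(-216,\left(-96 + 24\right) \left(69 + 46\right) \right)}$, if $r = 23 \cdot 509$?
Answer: $11730$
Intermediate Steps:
$r = 11707$
$r - z{\left(-216,\left(-96 + 24\right) \left(69 + 46\right) \right)} = 11707 - -23 = 11707 + 23 = 11730$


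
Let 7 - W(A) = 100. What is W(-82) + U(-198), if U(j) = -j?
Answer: 105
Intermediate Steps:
W(A) = -93 (W(A) = 7 - 1*100 = 7 - 100 = -93)
W(-82) + U(-198) = -93 - 1*(-198) = -93 + 198 = 105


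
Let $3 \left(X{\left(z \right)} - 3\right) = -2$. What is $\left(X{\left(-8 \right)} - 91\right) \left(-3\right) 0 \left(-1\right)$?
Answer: $0$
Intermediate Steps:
$X{\left(z \right)} = \frac{7}{3}$ ($X{\left(z \right)} = 3 + \frac{1}{3} \left(-2\right) = 3 - \frac{2}{3} = \frac{7}{3}$)
$\left(X{\left(-8 \right)} - 91\right) \left(-3\right) 0 \left(-1\right) = \left(\frac{7}{3} - 91\right) \left(-3\right) 0 \left(-1\right) = - \frac{266 \cdot 0 \left(-1\right)}{3} = \left(- \frac{266}{3}\right) 0 = 0$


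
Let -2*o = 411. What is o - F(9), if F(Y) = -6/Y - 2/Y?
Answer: -3683/18 ≈ -204.61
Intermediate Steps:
F(Y) = -8/Y
o = -411/2 (o = -½*411 = -411/2 ≈ -205.50)
o - F(9) = -411/2 - (-8)/9 = -411/2 - 1*(-8/9) = -411/2 + 8/9 = -3683/18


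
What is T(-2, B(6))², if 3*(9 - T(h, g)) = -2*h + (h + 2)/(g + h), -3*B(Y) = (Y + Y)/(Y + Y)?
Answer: 529/9 ≈ 58.778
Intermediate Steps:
B(Y) = -⅓ (B(Y) = -(Y + Y)/(3*(Y + Y)) = -2*Y/(3*(2*Y)) = -2*Y*1/(2*Y)/3 = -⅓*1 = -⅓)
T(h, g) = 9 + 2*h/3 - (2 + h)/(3*(g + h)) (T(h, g) = 9 - (-2*h + (h + 2)/(g + h))/3 = 9 - (-2*h + (2 + h)/(g + h))/3 = 9 + (2*h/3 - (2 + h)/(3*(g + h))) = 9 + 2*h/3 - (2 + h)/(3*(g + h)))
T(-2, B(6))² = ((-2 + 2*(-2)² + 26*(-2) + 27*(-⅓) + 2*(-⅓)*(-2))/(3*(-⅓ - 2)))² = ((-2 + 2*4 - 52 - 9 + 4/3)/(3*(-7/3)))² = ((⅓)*(-3/7)*(-2 + 8 - 52 - 9 + 4/3))² = ((⅓)*(-3/7)*(-161/3))² = (23/3)² = 529/9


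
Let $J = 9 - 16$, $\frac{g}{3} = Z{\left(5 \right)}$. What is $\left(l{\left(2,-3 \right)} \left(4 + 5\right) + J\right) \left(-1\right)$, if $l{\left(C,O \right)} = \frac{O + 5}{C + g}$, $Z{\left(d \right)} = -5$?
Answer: $\frac{109}{13} \approx 8.3846$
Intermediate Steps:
$g = -15$ ($g = 3 \left(-5\right) = -15$)
$J = -7$
$l{\left(C,O \right)} = \frac{5 + O}{-15 + C}$ ($l{\left(C,O \right)} = \frac{O + 5}{C - 15} = \frac{5 + O}{-15 + C}$)
$\left(l{\left(2,-3 \right)} \left(4 + 5\right) + J\right) \left(-1\right) = \left(\frac{5 - 3}{-15 + 2} \left(4 + 5\right) - 7\right) \left(-1\right) = \left(\frac{1}{-13} \cdot 2 \cdot 9 - 7\right) \left(-1\right) = \left(\left(- \frac{1}{13}\right) 2 \cdot 9 - 7\right) \left(-1\right) = \left(\left(- \frac{2}{13}\right) 9 - 7\right) \left(-1\right) = \left(- \frac{18}{13} - 7\right) \left(-1\right) = \left(- \frac{109}{13}\right) \left(-1\right) = \frac{109}{13}$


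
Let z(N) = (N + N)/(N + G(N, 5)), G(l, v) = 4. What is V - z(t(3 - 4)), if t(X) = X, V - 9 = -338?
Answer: -985/3 ≈ -328.33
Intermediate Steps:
V = -329 (V = 9 - 338 = -329)
z(N) = 2*N/(4 + N) (z(N) = (N + N)/(N + 4) = (2*N)/(4 + N) = 2*N/(4 + N))
V - z(t(3 - 4)) = -329 - 2*(3 - 4)/(4 + (3 - 4)) = -329 - 2*(-1)/(4 - 1) = -329 - 2*(-1)/3 = -329 - 1*(-⅔) = -329 + ⅔ = -985/3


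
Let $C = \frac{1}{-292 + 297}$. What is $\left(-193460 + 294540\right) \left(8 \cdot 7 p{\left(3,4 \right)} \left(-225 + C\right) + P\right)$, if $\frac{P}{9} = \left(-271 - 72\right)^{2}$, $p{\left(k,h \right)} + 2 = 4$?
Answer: $104482696472$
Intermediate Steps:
$p{\left(k,h \right)} = 2$ ($p{\left(k,h \right)} = -2 + 4 = 2$)
$C = \frac{1}{5} \approx 0.2$
$P = 1058841$ ($P = 9 \left(-271 - 72\right)^{2} = 9 \left(-343\right)^{2} = 9 \cdot 117649 = 1058841$)
$\left(-193460 + 294540\right) \left(8 \cdot 7 p{\left(3,4 \right)} \left(-225 + C\right) + P\right) = \left(-193460 + 294540\right) \left(8 \cdot 7 \cdot 2 \left(-225 + \frac{1}{5}\right) + 1058841\right) = 101080 \left(56 \cdot 2 \left(- \frac{1124}{5}\right) + 1058841\right) = 101080 \left(112 \left(- \frac{1124}{5}\right) + 1058841\right) = 101080 \left(- \frac{125888}{5} + 1058841\right) = 101080 \cdot \frac{5168317}{5} = 104482696472$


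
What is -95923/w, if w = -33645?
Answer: 95923/33645 ≈ 2.8510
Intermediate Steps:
-95923/w = -95923/(-33645) = -95923*(-1/33645) = 95923/33645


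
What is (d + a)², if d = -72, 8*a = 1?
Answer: 330625/64 ≈ 5166.0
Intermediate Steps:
a = ⅛ (a = (⅛)*1 = ⅛ ≈ 0.12500)
(d + a)² = (-72 + ⅛)² = (-575/8)² = 330625/64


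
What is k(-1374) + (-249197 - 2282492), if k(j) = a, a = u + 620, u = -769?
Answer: -2531838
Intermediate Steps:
a = -149 (a = -769 + 620 = -149)
k(j) = -149
k(-1374) + (-249197 - 2282492) = -149 + (-249197 - 2282492) = -149 - 2531689 = -2531838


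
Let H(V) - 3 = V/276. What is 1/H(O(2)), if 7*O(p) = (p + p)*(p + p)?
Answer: 483/1453 ≈ 0.33242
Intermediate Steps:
O(p) = 4*p²/7 (O(p) = ((p + p)*(p + p))/7 = ((2*p)*(2*p))/7 = (4*p²)/7 = 4*p²/7)
H(V) = 3 + V/276
1/H(O(2)) = 1/(3 + ((4/7)*2²)/276) = 1/(3 + ((4/7)*4)/276) = 1/(3 + (1/276)*(16/7)) = 1/(3 + 4/483) = 1/(1453/483) = 483/1453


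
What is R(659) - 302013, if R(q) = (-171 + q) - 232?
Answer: -301757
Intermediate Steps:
R(q) = -403 + q
R(659) - 302013 = (-403 + 659) - 302013 = 256 - 302013 = -301757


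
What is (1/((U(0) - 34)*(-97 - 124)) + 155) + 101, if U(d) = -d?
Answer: 1923585/7514 ≈ 256.00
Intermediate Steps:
(1/((U(0) - 34)*(-97 - 124)) + 155) + 101 = (1/((-1*0 - 34)*(-97 - 124)) + 155) + 101 = (1/((0 - 34)*(-221)) + 155) + 101 = (1/(-34*(-221)) + 155) + 101 = (1/7514 + 155) + 101 = 1164671/7514 + 101 = 1923585/7514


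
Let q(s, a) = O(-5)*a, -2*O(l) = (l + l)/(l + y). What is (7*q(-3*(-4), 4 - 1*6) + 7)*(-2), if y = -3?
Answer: -63/2 ≈ -31.500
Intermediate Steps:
O(l) = -l/(-3 + l) (O(l) = -(l + l)/(2*(l - 3)) = -2*l/(2*(-3 + l)) = -l/(-3 + l))
q(s, a) = -5*a/8 (q(s, a) = (-1*(-5)/(-3 - 5))*a = (-1*(-5)/(-8))*a = (-1*(-5)*(-⅛))*a = -5*a/8)
(7*q(-3*(-4), 4 - 1*6) + 7)*(-2) = (7*(-5*(4 - 1*6)/8) + 7)*(-2) = (7*(-5*(4 - 6)/8) + 7)*(-2) = (7*(-5/8*(-2)) + 7)*(-2) = (7*(5/4) + 7)*(-2) = (35/4 + 7)*(-2) = (63/4)*(-2) = -63/2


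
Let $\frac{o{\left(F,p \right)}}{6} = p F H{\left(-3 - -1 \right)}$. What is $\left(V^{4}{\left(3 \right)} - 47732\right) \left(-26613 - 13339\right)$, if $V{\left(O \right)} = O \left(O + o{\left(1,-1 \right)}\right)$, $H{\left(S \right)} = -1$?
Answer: $-19325141968$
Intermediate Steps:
$o{\left(F,p \right)} = - 6 F p$ ($o{\left(F,p \right)} = 6 p F \left(-1\right) = 6 F p \left(-1\right) = 6 \left(- F p\right) = - 6 F p$)
$V{\left(O \right)} = O \left(6 + O\right)$ ($V{\left(O \right)} = O \left(O - 6 \left(-1\right)\right) = O \left(O + 6\right) = O \left(6 + O\right)$)
$\left(V^{4}{\left(3 \right)} - 47732\right) \left(-26613 - 13339\right) = \left(\left(3 \left(6 + 3\right)\right)^{4} - 47732\right) \left(-26613 - 13339\right) = \left(\left(3 \cdot 9\right)^{4} - 47732\right) \left(-39952\right) = \left(27^{4} - 47732\right) \left(-39952\right) = \left(531441 - 47732\right) \left(-39952\right) = 483709 \left(-39952\right) = -19325141968$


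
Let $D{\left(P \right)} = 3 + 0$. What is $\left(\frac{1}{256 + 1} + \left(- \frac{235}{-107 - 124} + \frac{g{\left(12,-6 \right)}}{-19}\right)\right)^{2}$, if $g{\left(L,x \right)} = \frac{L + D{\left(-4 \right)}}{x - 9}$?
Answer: $\frac{1467153210121}{1272323088729} \approx 1.1531$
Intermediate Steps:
$D{\left(P \right)} = 3$
$g{\left(L,x \right)} = \frac{3 + L}{-9 + x}$ ($g{\left(L,x \right)} = \frac{L + 3}{x - 9} = \frac{3 + L}{-9 + x}$)
$\left(\frac{1}{256 + 1} + \left(- \frac{235}{-107 - 124} + \frac{g{\left(12,-6 \right)}}{-19}\right)\right)^{2} = \left(\frac{1}{256 + 1} - \left(\frac{235}{-107 - 124} - \frac{\frac{1}{-9 - 6} \left(3 + 12\right)}{-19}\right)\right)^{2} = \left(\frac{1}{257} + \left(- \frac{235}{-231} + \frac{1}{-15} \cdot 15 \left(- \frac{1}{19}\right)\right)\right)^{2} = \left(\frac{1}{257} + \left(\left(-235\right) \left(- \frac{1}{231}\right) + \left(- \frac{1}{15}\right) 15 \left(- \frac{1}{19}\right)\right)\right)^{2} = \left(\frac{1}{257} + \left(\frac{235}{231} - - \frac{1}{19}\right)\right)^{2} = \left(\frac{1}{257} + \left(\frac{235}{231} + \frac{1}{19}\right)\right)^{2} = \left(\frac{1}{257} + \frac{4696}{4389}\right)^{2} = \left(\frac{1211261}{1127973}\right)^{2} = \frac{1467153210121}{1272323088729}$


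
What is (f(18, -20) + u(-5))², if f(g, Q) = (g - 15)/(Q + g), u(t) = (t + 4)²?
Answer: ¼ ≈ 0.25000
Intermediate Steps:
u(t) = (4 + t)²
f(g, Q) = (-15 + g)/(Q + g)
(f(18, -20) + u(-5))² = ((-15 + 18)/(-20 + 18) + (4 - 5)²)² = (3/(-2) + (-1)²)² = (-½*3 + 1)² = (-3/2 + 1)² = (-½)² = ¼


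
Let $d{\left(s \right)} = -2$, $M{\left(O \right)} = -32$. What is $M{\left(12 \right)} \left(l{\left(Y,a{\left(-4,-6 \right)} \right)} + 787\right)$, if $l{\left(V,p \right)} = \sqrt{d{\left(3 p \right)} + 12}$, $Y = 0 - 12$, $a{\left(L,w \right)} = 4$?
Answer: $-25184 - 32 \sqrt{10} \approx -25285.0$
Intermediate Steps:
$Y = -12$ ($Y = 0 - 12 = -12$)
$l{\left(V,p \right)} = \sqrt{10}$ ($l{\left(V,p \right)} = \sqrt{-2 + 12} = \sqrt{10}$)
$M{\left(12 \right)} \left(l{\left(Y,a{\left(-4,-6 \right)} \right)} + 787\right) = - 32 \left(\sqrt{10} + 787\right) = - 32 \left(787 + \sqrt{10}\right) = -25184 - 32 \sqrt{10}$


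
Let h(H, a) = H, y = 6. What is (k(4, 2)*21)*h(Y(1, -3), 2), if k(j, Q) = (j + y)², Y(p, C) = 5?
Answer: 10500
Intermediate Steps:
k(j, Q) = (6 + j)² (k(j, Q) = (j + 6)² = (6 + j)²)
(k(4, 2)*21)*h(Y(1, -3), 2) = ((6 + 4)²*21)*5 = (10²*21)*5 = (100*21)*5 = 2100*5 = 10500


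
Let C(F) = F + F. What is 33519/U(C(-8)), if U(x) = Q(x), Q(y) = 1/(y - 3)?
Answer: -636861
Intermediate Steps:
Q(y) = 1/(-3 + y)
C(F) = 2*F
U(x) = 1/(-3 + x)
33519/U(C(-8)) = 33519/(1/(-3 + 2*(-8))) = 33519/(1/(-3 - 16)) = 33519/(1/(-19)) = 33519/(-1/19) = 33519*(-19) = -636861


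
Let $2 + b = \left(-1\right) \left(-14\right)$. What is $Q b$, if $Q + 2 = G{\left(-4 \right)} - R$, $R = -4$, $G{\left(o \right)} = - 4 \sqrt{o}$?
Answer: $24 - 96 i \approx 24.0 - 96.0 i$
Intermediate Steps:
$b = 12$ ($b = -2 - -14 = -2 + 14 = 12$)
$Q = 2 - 8 i$ ($Q = -2 - \left(-4 + 4 \sqrt{-4}\right) = -2 + \left(- 4 \cdot 2 i + 4\right) = -2 + \left(- 8 i + 4\right) = -2 + \left(4 - 8 i\right) = 2 - 8 i \approx 2.0 - 8.0 i$)
$Q b = \left(2 - 8 i\right) 12 = 24 - 96 i$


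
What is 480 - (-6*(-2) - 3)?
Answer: 471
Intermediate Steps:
480 - (-6*(-2) - 3) = 480 - (12 - 3) = 480 - 1*9 = 480 - 9 = 471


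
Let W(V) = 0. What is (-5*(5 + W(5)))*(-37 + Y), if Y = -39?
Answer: 1900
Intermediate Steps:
(-5*(5 + W(5)))*(-37 + Y) = (-5*(5 + 0))*(-37 - 39) = -5*5*(-76) = -25*(-76) = 1900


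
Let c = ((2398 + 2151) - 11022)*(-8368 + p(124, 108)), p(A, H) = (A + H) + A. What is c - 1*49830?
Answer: 51811846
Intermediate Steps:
p(A, H) = H + 2*A
c = 51861676 (c = ((2398 + 2151) - 11022)*(-8368 + (108 + 2*124)) = (4549 - 11022)*(-8368 + (108 + 248)) = -6473*(-8368 + 356) = -6473*(-8012) = 51861676)
c - 1*49830 = 51861676 - 1*49830 = 51861676 - 49830 = 51811846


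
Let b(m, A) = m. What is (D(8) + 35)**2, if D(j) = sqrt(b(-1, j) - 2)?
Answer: (35 + I*sqrt(3))**2 ≈ 1222.0 + 121.24*I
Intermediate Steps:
D(j) = I*sqrt(3) (D(j) = sqrt(-1 - 2) = sqrt(-3) = I*sqrt(3))
(D(8) + 35)**2 = (I*sqrt(3) + 35)**2 = (35 + I*sqrt(3))**2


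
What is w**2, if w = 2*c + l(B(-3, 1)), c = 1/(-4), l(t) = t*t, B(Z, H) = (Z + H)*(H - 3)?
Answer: 961/4 ≈ 240.25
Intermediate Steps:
B(Z, H) = (-3 + H)*(H + Z) (B(Z, H) = (H + Z)*(-3 + H) = (-3 + H)*(H + Z))
l(t) = t**2
c = -1/4 ≈ -0.25000
w = 31/2 (w = 2*(-1/4) + (1**2 - 3*1 - 3*(-3) + 1*(-3))**2 = -1/2 + (1 - 3 + 9 - 3)**2 = -1/2 + 4**2 = -1/2 + 16 = 31/2 ≈ 15.500)
w**2 = (31/2)**2 = 961/4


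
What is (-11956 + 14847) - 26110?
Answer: -23219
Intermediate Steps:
(-11956 + 14847) - 26110 = 2891 - 26110 = -23219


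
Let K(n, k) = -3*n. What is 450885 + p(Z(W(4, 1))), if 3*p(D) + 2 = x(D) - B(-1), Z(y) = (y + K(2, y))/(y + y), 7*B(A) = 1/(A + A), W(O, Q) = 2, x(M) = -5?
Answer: 18937073/42 ≈ 4.5088e+5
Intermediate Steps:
B(A) = 1/(14*A) (B(A) = 1/(7*(A + A)) = 1/(7*((2*A))) = (1/(2*A))/7 = 1/(14*A))
Z(y) = (-6 + y)/(2*y) (Z(y) = (y - 3*2)/(y + y) = (y - 6)/((2*y)) = (-6 + y)*(1/(2*y)) = (-6 + y)/(2*y))
p(D) = -97/42 (p(D) = -2/3 + (-5 - 1/(14*(-1)))/3 = -2/3 + (-5 - (-1)/14)/3 = -2/3 + (-5 - 1*(-1/14))/3 = -2/3 + (-5 + 1/14)/3 = -2/3 + (1/3)*(-69/14) = -2/3 - 23/14 = -97/42)
450885 + p(Z(W(4, 1))) = 450885 - 97/42 = 18937073/42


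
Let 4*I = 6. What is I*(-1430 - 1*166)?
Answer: -2394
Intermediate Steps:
I = 3/2 (I = (1/4)*6 = 3/2 ≈ 1.5000)
I*(-1430 - 1*166) = 3*(-1430 - 1*166)/2 = 3*(-1430 - 166)/2 = (3/2)*(-1596) = -2394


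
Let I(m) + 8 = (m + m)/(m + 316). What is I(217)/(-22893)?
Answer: 3830/12201969 ≈ 0.00031388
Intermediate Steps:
I(m) = -8 + 2*m/(316 + m) (I(m) = -8 + (m + m)/(m + 316) = -8 + (2*m)/(316 + m) = -8 + 2*m/(316 + m))
I(217)/(-22893) = (2*(-1264 - 3*217)/(316 + 217))/(-22893) = (2*(-1264 - 651)/533)*(-1/22893) = (2*(1/533)*(-1915))*(-1/22893) = -3830/533*(-1/22893) = 3830/12201969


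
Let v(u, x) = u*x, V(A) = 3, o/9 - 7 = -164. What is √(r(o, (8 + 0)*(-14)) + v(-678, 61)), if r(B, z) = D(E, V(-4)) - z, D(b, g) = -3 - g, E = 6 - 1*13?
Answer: 2*I*√10313 ≈ 203.11*I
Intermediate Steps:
o = -1413 (o = 63 + 9*(-164) = 63 - 1476 = -1413)
E = -7 (E = 6 - 13 = -7)
r(B, z) = -6 - z (r(B, z) = (-3 - 1*3) - z = (-3 - 3) - z = -6 - z)
√(r(o, (8 + 0)*(-14)) + v(-678, 61)) = √((-6 - (8 + 0)*(-14)) - 678*61) = √((-6 - 8*(-14)) - 41358) = √((-6 - 1*(-112)) - 41358) = √((-6 + 112) - 41358) = √(106 - 41358) = √(-41252) = 2*I*√10313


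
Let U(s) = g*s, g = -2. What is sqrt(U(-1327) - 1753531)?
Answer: I*sqrt(1750877) ≈ 1323.2*I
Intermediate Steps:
U(s) = -2*s
sqrt(U(-1327) - 1753531) = sqrt(-2*(-1327) - 1753531) = sqrt(2654 - 1753531) = sqrt(-1750877) = I*sqrt(1750877)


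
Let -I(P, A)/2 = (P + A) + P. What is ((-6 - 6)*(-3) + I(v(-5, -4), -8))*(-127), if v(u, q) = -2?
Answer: -7620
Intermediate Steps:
I(P, A) = -4*P - 2*A (I(P, A) = -2*((P + A) + P) = -2*((A + P) + P) = -2*(A + 2*P) = -4*P - 2*A)
((-6 - 6)*(-3) + I(v(-5, -4), -8))*(-127) = ((-6 - 6)*(-3) + (-4*(-2) - 2*(-8)))*(-127) = (-12*(-3) + (8 + 16))*(-127) = (36 + 24)*(-127) = 60*(-127) = -7620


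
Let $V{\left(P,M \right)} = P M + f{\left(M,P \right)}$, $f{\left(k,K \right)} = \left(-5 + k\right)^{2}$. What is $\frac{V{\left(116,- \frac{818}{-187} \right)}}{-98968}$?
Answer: $- \frac{17757745}{3460811992} \approx -0.0051311$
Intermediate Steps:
$V{\left(P,M \right)} = \left(-5 + M\right)^{2} + M P$ ($V{\left(P,M \right)} = P M + \left(-5 + M\right)^{2} = M P + \left(-5 + M\right)^{2} = \left(-5 + M\right)^{2} + M P$)
$\frac{V{\left(116,- \frac{818}{-187} \right)}}{-98968} = \frac{\left(-5 - \frac{818}{-187}\right)^{2} + - \frac{818}{-187} \cdot 116}{-98968} = \left(\left(-5 - - \frac{818}{187}\right)^{2} + \left(-818\right) \left(- \frac{1}{187}\right) 116\right) \left(- \frac{1}{98968}\right) = \left(\left(-5 + \frac{818}{187}\right)^{2} + \frac{818}{187} \cdot 116\right) \left(- \frac{1}{98968}\right) = \left(\left(- \frac{117}{187}\right)^{2} + \frac{94888}{187}\right) \left(- \frac{1}{98968}\right) = \left(\frac{13689}{34969} + \frac{94888}{187}\right) \left(- \frac{1}{98968}\right) = \frac{17757745}{34969} \left(- \frac{1}{98968}\right) = - \frac{17757745}{3460811992}$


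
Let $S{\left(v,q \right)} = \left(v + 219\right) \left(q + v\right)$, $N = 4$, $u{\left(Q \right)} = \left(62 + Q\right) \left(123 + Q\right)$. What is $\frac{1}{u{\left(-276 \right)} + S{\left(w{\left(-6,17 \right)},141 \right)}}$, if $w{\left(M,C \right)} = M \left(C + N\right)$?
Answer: $\frac{1}{34137} \approx 2.9294 \cdot 10^{-5}$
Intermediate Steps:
$w{\left(M,C \right)} = M \left(4 + C\right)$ ($w{\left(M,C \right)} = M \left(C + 4\right) = M \left(4 + C\right)$)
$S{\left(v,q \right)} = \left(219 + v\right) \left(q + v\right)$
$\frac{1}{u{\left(-276 \right)} + S{\left(w{\left(-6,17 \right)},141 \right)}} = \frac{1}{\left(7626 + \left(-276\right)^{2} + 185 \left(-276\right)\right) + \left(\left(- 6 \left(4 + 17\right)\right)^{2} + 219 \cdot 141 + 219 \left(- 6 \left(4 + 17\right)\right) + 141 \left(- 6 \left(4 + 17\right)\right)\right)} = \frac{1}{\left(7626 + 76176 - 51060\right) + \left(\left(\left(-6\right) 21\right)^{2} + 30879 + 219 \left(\left(-6\right) 21\right) + 141 \left(\left(-6\right) 21\right)\right)} = \frac{1}{32742 + \left(\left(-126\right)^{2} + 30879 + 219 \left(-126\right) + 141 \left(-126\right)\right)} = \frac{1}{32742 + \left(15876 + 30879 - 27594 - 17766\right)} = \frac{1}{32742 + 1395} = \frac{1}{34137}$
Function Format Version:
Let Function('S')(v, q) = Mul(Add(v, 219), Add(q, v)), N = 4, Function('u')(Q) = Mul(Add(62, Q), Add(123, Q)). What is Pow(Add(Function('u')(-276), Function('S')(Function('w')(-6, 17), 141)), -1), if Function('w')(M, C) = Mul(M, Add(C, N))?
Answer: Rational(1, 34137) ≈ 2.9294e-5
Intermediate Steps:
Function('w')(M, C) = Mul(M, Add(4, C)) (Function('w')(M, C) = Mul(M, Add(C, 4)) = Mul(M, Add(4, C)))
Function('S')(v, q) = Mul(Add(219, v), Add(q, v))
Pow(Add(Function('u')(-276), Function('S')(Function('w')(-6, 17), 141)), -1) = Pow(Add(Add(7626, Pow(-276, 2), Mul(185, -276)), Add(Pow(Mul(-6, Add(4, 17)), 2), Mul(219, 141), Mul(219, Mul(-6, Add(4, 17))), Mul(141, Mul(-6, Add(4, 17))))), -1) = Pow(Add(Add(7626, 76176, -51060), Add(Pow(Mul(-6, 21), 2), 30879, Mul(219, Mul(-6, 21)), Mul(141, Mul(-6, 21)))), -1) = Pow(Add(32742, Add(Pow(-126, 2), 30879, Mul(219, -126), Mul(141, -126))), -1) = Pow(Add(32742, Add(15876, 30879, -27594, -17766)), -1) = Pow(Add(32742, 1395), -1) = Pow(34137, -1) = Rational(1, 34137)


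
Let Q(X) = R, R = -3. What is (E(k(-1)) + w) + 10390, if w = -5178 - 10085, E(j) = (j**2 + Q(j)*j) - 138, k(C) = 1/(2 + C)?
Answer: -5013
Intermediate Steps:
Q(X) = -3
E(j) = -138 + j**2 - 3*j (E(j) = (j**2 - 3*j) - 138 = -138 + j**2 - 3*j)
w = -15263
(E(k(-1)) + w) + 10390 = ((-138 + (1/(2 - 1))**2 - 3/(2 - 1)) - 15263) + 10390 = ((-138 + (1/1)**2 - 3/1) - 15263) + 10390 = ((-138 + 1**2 - 3*1) - 15263) + 10390 = ((-138 + 1 - 3) - 15263) + 10390 = (-140 - 15263) + 10390 = -15403 + 10390 = -5013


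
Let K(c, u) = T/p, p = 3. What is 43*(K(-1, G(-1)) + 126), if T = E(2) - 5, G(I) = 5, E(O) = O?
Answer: 5375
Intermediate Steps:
T = -3 (T = 2 - 5 = -3)
K(c, u) = -1 (K(c, u) = -3/3 = -3*1/3 = -1)
43*(K(-1, G(-1)) + 126) = 43*(-1 + 126) = 43*125 = 5375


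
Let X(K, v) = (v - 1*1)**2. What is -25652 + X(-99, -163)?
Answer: 1244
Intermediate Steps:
X(K, v) = (-1 + v)**2 (X(K, v) = (v - 1)**2 = (-1 + v)**2)
-25652 + X(-99, -163) = -25652 + (-1 - 163)**2 = -25652 + (-164)**2 = -25652 + 26896 = 1244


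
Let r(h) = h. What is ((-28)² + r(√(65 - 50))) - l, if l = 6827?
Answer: -6043 + √15 ≈ -6039.1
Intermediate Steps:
((-28)² + r(√(65 - 50))) - l = ((-28)² + √(65 - 50)) - 1*6827 = (784 + √15) - 6827 = -6043 + √15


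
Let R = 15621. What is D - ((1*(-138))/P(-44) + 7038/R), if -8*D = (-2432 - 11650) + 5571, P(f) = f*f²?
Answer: 235842240633/221776544 ≈ 1063.4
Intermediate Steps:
P(f) = f³
D = 8511/8 (D = -((-2432 - 11650) + 5571)/8 = -(-14082 + 5571)/8 = -⅛*(-8511) = 8511/8 ≈ 1063.9)
D - ((1*(-138))/P(-44) + 7038/R) = 8511/8 - ((1*(-138))/((-44)³) + 7038/15621) = 8511/8 - (-138/(-85184) + 7038*(1/15621)) = 8511/8 - (-138*(-1/85184) + 2346/5207) = 8511/8 - (69/42592 + 2346/5207) = 8511/8 - 1*100280115/221776544 = 8511/8 - 100280115/221776544 = 235842240633/221776544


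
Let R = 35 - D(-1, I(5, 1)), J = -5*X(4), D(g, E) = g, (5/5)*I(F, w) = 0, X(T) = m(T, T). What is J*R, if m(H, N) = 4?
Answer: -720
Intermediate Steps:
X(T) = 4
I(F, w) = 0
J = -20 (J = -5*4 = -20)
R = 36 (R = 35 - 1*(-1) = 35 + 1 = 36)
J*R = -20*36 = -720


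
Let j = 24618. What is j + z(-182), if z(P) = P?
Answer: 24436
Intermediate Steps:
j + z(-182) = 24618 - 182 = 24436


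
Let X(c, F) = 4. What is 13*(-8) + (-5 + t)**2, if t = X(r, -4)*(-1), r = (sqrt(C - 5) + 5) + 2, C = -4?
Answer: -23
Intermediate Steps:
r = 7 + 3*I (r = (sqrt(-4 - 5) + 5) + 2 = (sqrt(-9) + 5) + 2 = (3*I + 5) + 2 = (5 + 3*I) + 2 = 7 + 3*I ≈ 7.0 + 3.0*I)
t = -4 (t = 4*(-1) = -4)
13*(-8) + (-5 + t)**2 = 13*(-8) + (-5 - 4)**2 = -104 + (-9)**2 = -104 + 81 = -23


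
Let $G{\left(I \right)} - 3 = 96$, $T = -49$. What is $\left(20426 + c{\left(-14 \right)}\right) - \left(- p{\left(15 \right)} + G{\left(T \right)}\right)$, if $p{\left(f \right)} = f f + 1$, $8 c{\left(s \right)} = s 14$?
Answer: $\frac{41057}{2} \approx 20529.0$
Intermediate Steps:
$G{\left(I \right)} = 99$ ($G{\left(I \right)} = 3 + 96 = 99$)
$c{\left(s \right)} = \frac{7 s}{4}$ ($c{\left(s \right)} = \frac{s 14}{8} = \frac{14 s}{8} = \frac{7 s}{4}$)
$p{\left(f \right)} = 1 + f^{2}$ ($p{\left(f \right)} = f^{2} + 1 = 1 + f^{2}$)
$\left(20426 + c{\left(-14 \right)}\right) - \left(- p{\left(15 \right)} + G{\left(T \right)}\right) = \left(20426 + \frac{7}{4} \left(-14\right)\right) + \left(\left(1 + 15^{2}\right) - 99\right) = \left(20426 - \frac{49}{2}\right) + \left(\left(1 + 225\right) - 99\right) = \frac{40803}{2} + \left(226 - 99\right) = \frac{40803}{2} + 127 = \frac{41057}{2}$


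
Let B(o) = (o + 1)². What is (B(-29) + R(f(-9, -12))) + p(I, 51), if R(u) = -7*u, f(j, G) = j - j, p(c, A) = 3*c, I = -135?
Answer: 379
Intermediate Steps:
f(j, G) = 0
B(o) = (1 + o)²
(B(-29) + R(f(-9, -12))) + p(I, 51) = ((1 - 29)² - 7*0) + 3*(-135) = ((-28)² + 0) - 405 = (784 + 0) - 405 = 784 - 405 = 379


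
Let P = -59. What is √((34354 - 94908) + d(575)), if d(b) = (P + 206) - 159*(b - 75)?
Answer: I*√139907 ≈ 374.04*I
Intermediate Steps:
d(b) = 12072 - 159*b (d(b) = (-59 + 206) - 159*(b - 75) = 147 - 159*(-75 + b) = 147 + (11925 - 159*b) = 12072 - 159*b)
√((34354 - 94908) + d(575)) = √((34354 - 94908) + (12072 - 159*575)) = √(-60554 + (12072 - 91425)) = √(-60554 - 79353) = √(-139907) = I*√139907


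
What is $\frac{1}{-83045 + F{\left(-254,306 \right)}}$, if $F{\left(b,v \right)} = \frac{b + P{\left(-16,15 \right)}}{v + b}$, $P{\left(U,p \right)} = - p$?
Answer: $- \frac{52}{4318609} \approx -1.2041 \cdot 10^{-5}$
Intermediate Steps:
$F{\left(b,v \right)} = \frac{-15 + b}{b + v}$ ($F{\left(b,v \right)} = \frac{b - 15}{v + b} = \frac{b - 15}{b + v} = \frac{-15 + b}{b + v}$)
$\frac{1}{-83045 + F{\left(-254,306 \right)}} = \frac{1}{-83045 + \frac{-15 - 254}{-254 + 306}} = \frac{1}{-83045 + \frac{1}{52} \left(-269\right)} = \frac{1}{-83045 - \frac{269}{52}} = \frac{1}{- \frac{4318609}{52}} = - \frac{52}{4318609}$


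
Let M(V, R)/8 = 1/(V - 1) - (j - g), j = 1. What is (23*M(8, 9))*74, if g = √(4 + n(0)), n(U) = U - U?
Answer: 108928/7 ≈ 15561.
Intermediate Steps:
n(U) = 0
g = 2 (g = √(4 + 0) = √4 = 2)
M(V, R) = 8 + 8/(-1 + V) (M(V, R) = 8*(1/(V - 1) - (1 - 1*2)) = 8*(1/(-1 + V) - (1 - 2)) = 8*(1/(-1 + V) - 1*(-1)) = 8*(1/(-1 + V) + 1) = 8*(1 + 1/(-1 + V)) = 8 + 8/(-1 + V))
(23*M(8, 9))*74 = (23*(8*8/(-1 + 8)))*74 = (23*(8*8/7))*74 = (23*(8*8*(⅐)))*74 = (23*(64/7))*74 = (1472/7)*74 = 108928/7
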